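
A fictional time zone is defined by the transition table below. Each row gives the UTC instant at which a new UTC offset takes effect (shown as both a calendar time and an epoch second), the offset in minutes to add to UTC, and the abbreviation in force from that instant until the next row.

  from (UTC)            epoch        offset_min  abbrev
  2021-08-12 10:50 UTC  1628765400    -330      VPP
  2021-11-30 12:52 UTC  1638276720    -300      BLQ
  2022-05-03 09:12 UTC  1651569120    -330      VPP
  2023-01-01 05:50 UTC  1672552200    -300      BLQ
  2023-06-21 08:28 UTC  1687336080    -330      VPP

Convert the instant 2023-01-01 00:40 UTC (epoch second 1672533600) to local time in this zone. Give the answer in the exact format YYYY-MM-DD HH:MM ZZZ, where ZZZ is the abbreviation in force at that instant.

Query: 2023-01-01 00:40 UTC
Rule 3/5 (VPP, -05:30): 2022-05-03 09:12 UTC ≤ query < 2023-01-01 05:50 UTC
0·60 + 40 - 330 = -290 min
-290 = -1·1440 + 1150; 1150 = 19·60 + 10 → 19:10, 2023-01-01 - 1 day = 2022-12-31
→ 2022-12-31 19:10 VPP

2022-12-31 19:10 VPP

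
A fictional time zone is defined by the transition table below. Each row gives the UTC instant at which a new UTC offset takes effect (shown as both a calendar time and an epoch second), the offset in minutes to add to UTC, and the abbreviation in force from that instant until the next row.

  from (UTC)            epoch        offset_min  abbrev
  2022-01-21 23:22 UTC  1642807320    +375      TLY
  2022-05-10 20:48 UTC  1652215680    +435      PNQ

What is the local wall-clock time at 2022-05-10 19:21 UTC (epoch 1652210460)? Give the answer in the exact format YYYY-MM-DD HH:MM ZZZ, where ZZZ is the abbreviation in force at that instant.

2022-05-11 01:36 TLY

Query: 2022-05-10 19:21 UTC
Rule 1/2 (TLY, +06:15): 2022-01-21 23:22 UTC ≤ query < 2022-05-10 20:48 UTC
19·60 + 21 + 375 = 1536 min
1536 = 1·1440 + 96; 96 = 1·60 + 36 → 01:36, 2022-05-10 + 1 day = 2022-05-11
→ 2022-05-11 01:36 TLY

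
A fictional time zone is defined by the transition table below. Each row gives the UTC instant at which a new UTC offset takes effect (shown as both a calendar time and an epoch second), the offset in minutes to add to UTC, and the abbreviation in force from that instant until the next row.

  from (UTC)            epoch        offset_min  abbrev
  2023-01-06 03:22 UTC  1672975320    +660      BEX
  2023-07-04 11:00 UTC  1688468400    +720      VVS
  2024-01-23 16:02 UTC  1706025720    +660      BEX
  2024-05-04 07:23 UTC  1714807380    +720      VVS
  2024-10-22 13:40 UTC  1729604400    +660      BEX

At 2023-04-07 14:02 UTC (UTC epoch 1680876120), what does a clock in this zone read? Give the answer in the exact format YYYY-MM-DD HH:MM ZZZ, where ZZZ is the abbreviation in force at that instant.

2023-04-08 01:02 BEX

Query: 2023-04-07 14:02 UTC
Rule 1/5 (BEX, +11:00): 2023-01-06 03:22 UTC ≤ query < 2023-07-04 11:00 UTC
14·60 + 2 + 660 = 1502 min
1502 = 1·1440 + 62; 62 = 1·60 + 2 → 01:02, 2023-04-07 + 1 day = 2023-04-08
→ 2023-04-08 01:02 BEX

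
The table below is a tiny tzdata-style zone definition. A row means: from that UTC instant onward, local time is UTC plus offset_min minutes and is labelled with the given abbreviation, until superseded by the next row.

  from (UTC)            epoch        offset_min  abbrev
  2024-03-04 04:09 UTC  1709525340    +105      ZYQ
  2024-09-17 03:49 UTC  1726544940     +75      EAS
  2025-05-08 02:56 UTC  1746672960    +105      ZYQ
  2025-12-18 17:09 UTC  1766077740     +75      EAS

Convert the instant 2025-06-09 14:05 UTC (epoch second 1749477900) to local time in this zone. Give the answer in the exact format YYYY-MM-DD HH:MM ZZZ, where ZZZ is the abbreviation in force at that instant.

2025-06-09 15:50 ZYQ

Query: 2025-06-09 14:05 UTC
Rule 3/4 (ZYQ, +01:45): 2025-05-08 02:56 UTC ≤ query < 2025-12-18 17:09 UTC
14·60 + 5 + 105 = 950 min
950 = 0·1440 + 950; 950 = 15·60 + 50 → 15:50, same day
→ 2025-06-09 15:50 ZYQ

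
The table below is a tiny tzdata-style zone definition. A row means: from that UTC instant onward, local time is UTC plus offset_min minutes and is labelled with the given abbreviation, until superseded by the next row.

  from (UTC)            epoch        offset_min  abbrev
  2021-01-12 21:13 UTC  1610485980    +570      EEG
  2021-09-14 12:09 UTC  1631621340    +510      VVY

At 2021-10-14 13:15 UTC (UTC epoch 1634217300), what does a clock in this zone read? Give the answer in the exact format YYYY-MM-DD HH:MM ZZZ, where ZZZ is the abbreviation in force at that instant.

Query: 2021-10-14 13:15 UTC
Rule 2/2 (VVY, +08:30): 2021-09-14 12:09 UTC ≤ query < +∞
13·60 + 15 + 510 = 1305 min
1305 = 0·1440 + 1305; 1305 = 21·60 + 45 → 21:45, same day
→ 2021-10-14 21:45 VVY

2021-10-14 21:45 VVY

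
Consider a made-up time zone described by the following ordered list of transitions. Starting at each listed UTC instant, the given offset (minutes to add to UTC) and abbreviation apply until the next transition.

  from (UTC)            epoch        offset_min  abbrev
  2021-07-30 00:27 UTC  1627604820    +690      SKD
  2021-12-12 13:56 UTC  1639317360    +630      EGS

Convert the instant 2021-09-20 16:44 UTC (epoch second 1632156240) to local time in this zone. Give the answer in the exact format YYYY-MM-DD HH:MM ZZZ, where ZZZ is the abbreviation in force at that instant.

Query: 2021-09-20 16:44 UTC
Rule 1/2 (SKD, +11:30): 2021-07-30 00:27 UTC ≤ query < 2021-12-12 13:56 UTC
16·60 + 44 + 690 = 1694 min
1694 = 1·1440 + 254; 254 = 4·60 + 14 → 04:14, 2021-09-20 + 1 day = 2021-09-21
→ 2021-09-21 04:14 SKD

2021-09-21 04:14 SKD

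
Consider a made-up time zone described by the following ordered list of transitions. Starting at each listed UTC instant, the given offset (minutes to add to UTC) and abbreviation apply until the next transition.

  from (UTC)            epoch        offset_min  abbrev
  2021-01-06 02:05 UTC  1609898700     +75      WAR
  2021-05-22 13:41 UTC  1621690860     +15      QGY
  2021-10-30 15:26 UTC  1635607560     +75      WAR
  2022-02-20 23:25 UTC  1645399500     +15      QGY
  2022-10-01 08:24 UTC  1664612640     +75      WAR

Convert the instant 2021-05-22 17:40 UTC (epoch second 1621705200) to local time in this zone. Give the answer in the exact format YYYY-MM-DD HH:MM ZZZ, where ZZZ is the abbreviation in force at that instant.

2021-05-22 17:55 QGY

Query: 2021-05-22 17:40 UTC
Rule 2/5 (QGY, +00:15): 2021-05-22 13:41 UTC ≤ query < 2021-10-30 15:26 UTC
17·60 + 40 + 15 = 1075 min
1075 = 0·1440 + 1075; 1075 = 17·60 + 55 → 17:55, same day
→ 2021-05-22 17:55 QGY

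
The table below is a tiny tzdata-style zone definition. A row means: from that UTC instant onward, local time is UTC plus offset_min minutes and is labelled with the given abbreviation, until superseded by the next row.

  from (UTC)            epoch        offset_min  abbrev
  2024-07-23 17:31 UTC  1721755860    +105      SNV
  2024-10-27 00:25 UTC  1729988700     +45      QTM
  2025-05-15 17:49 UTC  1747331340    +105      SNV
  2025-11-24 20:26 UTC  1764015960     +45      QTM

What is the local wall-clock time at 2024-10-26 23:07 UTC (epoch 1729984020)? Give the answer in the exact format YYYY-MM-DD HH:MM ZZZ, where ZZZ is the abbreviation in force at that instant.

Query: 2024-10-26 23:07 UTC
Rule 1/4 (SNV, +01:45): 2024-07-23 17:31 UTC ≤ query < 2024-10-27 00:25 UTC
23·60 + 7 + 105 = 1492 min
1492 = 1·1440 + 52; 52 = 0·60 + 52 → 00:52, 2024-10-26 + 1 day = 2024-10-27
→ 2024-10-27 00:52 SNV

2024-10-27 00:52 SNV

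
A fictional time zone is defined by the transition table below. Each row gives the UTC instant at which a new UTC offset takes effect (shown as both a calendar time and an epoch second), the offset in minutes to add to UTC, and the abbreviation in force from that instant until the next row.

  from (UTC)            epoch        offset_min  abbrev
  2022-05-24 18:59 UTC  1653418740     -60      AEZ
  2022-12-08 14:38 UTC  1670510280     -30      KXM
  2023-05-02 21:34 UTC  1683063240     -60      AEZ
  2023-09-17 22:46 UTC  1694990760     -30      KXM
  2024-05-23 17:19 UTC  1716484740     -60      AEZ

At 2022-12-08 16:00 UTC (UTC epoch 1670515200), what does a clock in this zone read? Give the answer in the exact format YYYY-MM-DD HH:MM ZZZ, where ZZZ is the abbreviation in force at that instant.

Query: 2022-12-08 16:00 UTC
Rule 2/5 (KXM, -00:30): 2022-12-08 14:38 UTC ≤ query < 2023-05-02 21:34 UTC
16·60 + 0 - 30 = 930 min
930 = 0·1440 + 930; 930 = 15·60 + 30 → 15:30, same day
→ 2022-12-08 15:30 KXM

2022-12-08 15:30 KXM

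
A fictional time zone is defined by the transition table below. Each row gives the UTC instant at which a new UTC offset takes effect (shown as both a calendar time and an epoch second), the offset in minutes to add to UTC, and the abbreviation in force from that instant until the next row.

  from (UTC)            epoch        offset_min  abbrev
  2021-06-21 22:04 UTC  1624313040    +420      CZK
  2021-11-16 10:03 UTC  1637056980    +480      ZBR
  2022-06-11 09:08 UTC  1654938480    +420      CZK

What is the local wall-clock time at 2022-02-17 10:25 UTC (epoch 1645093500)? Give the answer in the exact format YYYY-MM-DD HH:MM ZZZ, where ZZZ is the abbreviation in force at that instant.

2022-02-17 18:25 ZBR

Query: 2022-02-17 10:25 UTC
Rule 2/3 (ZBR, +08:00): 2021-11-16 10:03 UTC ≤ query < 2022-06-11 09:08 UTC
10·60 + 25 + 480 = 1105 min
1105 = 0·1440 + 1105; 1105 = 18·60 + 25 → 18:25, same day
→ 2022-02-17 18:25 ZBR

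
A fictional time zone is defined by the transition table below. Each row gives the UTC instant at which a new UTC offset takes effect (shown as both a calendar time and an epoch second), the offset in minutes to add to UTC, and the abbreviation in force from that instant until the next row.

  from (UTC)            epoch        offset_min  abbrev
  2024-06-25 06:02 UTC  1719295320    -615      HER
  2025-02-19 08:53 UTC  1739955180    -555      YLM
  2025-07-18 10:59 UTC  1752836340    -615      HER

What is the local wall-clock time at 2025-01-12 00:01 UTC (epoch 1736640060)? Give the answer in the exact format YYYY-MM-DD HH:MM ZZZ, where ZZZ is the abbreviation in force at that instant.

2025-01-11 13:46 HER

Query: 2025-01-12 00:01 UTC
Rule 1/3 (HER, -10:15): 2024-06-25 06:02 UTC ≤ query < 2025-02-19 08:53 UTC
0·60 + 1 - 615 = -614 min
-614 = -1·1440 + 826; 826 = 13·60 + 46 → 13:46, 2025-01-12 - 1 day = 2025-01-11
→ 2025-01-11 13:46 HER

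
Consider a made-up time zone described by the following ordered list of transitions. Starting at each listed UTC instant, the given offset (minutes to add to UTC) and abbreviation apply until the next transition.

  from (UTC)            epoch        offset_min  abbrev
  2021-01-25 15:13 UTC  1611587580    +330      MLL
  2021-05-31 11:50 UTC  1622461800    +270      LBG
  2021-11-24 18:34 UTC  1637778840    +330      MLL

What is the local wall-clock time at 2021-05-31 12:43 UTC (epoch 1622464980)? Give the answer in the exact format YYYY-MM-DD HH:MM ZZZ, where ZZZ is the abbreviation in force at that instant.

2021-05-31 17:13 LBG

Query: 2021-05-31 12:43 UTC
Rule 2/3 (LBG, +04:30): 2021-05-31 11:50 UTC ≤ query < 2021-11-24 18:34 UTC
12·60 + 43 + 270 = 1033 min
1033 = 0·1440 + 1033; 1033 = 17·60 + 13 → 17:13, same day
→ 2021-05-31 17:13 LBG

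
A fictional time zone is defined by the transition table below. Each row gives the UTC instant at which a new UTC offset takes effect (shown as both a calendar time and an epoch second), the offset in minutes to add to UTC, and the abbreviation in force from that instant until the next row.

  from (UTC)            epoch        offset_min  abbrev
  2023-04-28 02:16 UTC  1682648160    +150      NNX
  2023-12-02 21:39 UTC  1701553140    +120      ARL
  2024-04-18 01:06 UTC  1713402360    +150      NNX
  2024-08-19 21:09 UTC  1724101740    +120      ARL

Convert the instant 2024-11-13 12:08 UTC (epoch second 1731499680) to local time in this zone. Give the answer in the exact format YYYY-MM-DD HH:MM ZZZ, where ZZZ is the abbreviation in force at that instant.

2024-11-13 14:08 ARL

Query: 2024-11-13 12:08 UTC
Rule 4/4 (ARL, +02:00): 2024-08-19 21:09 UTC ≤ query < +∞
12·60 + 8 + 120 = 848 min
848 = 0·1440 + 848; 848 = 14·60 + 8 → 14:08, same day
→ 2024-11-13 14:08 ARL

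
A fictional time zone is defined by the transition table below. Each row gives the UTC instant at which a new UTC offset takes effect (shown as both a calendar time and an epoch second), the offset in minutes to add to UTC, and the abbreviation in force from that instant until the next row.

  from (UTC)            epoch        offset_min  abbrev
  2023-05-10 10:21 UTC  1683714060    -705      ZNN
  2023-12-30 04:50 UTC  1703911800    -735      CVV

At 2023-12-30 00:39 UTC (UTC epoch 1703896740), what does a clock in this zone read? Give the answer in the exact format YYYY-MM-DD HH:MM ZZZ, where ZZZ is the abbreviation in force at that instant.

Query: 2023-12-30 00:39 UTC
Rule 1/2 (ZNN, -11:45): 2023-05-10 10:21 UTC ≤ query < 2023-12-30 04:50 UTC
0·60 + 39 - 705 = -666 min
-666 = -1·1440 + 774; 774 = 12·60 + 54 → 12:54, 2023-12-30 - 1 day = 2023-12-29
→ 2023-12-29 12:54 ZNN

2023-12-29 12:54 ZNN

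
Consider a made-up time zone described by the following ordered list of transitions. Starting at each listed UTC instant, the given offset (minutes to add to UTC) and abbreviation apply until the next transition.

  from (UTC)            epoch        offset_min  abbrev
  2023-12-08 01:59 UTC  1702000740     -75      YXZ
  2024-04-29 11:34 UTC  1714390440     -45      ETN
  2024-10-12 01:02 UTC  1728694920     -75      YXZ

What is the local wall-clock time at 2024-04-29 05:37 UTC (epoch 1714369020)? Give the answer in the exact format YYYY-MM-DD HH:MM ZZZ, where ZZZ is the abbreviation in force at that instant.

Query: 2024-04-29 05:37 UTC
Rule 1/3 (YXZ, -01:15): 2023-12-08 01:59 UTC ≤ query < 2024-04-29 11:34 UTC
5·60 + 37 - 75 = 262 min
262 = 0·1440 + 262; 262 = 4·60 + 22 → 04:22, same day
→ 2024-04-29 04:22 YXZ

2024-04-29 04:22 YXZ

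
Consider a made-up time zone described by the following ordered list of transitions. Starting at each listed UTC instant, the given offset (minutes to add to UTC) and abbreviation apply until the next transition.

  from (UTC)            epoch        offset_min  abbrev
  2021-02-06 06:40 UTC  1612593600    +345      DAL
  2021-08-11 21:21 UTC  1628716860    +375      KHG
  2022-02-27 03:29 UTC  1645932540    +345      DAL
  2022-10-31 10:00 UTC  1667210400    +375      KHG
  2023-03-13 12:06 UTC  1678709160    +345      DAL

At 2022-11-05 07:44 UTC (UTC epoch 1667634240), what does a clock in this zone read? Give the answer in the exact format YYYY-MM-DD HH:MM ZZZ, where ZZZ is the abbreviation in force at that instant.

2022-11-05 13:59 KHG

Query: 2022-11-05 07:44 UTC
Rule 4/5 (KHG, +06:15): 2022-10-31 10:00 UTC ≤ query < 2023-03-13 12:06 UTC
7·60 + 44 + 375 = 839 min
839 = 0·1440 + 839; 839 = 13·60 + 59 → 13:59, same day
→ 2022-11-05 13:59 KHG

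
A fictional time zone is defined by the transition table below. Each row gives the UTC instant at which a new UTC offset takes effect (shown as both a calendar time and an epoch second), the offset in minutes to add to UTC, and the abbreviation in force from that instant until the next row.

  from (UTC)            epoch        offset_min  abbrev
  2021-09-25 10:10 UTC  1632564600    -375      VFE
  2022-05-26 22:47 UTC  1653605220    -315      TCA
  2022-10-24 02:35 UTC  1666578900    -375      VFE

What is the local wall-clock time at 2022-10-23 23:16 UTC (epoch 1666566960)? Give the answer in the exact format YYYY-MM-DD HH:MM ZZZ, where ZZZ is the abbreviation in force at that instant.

2022-10-23 18:01 TCA

Query: 2022-10-23 23:16 UTC
Rule 2/3 (TCA, -05:15): 2022-05-26 22:47 UTC ≤ query < 2022-10-24 02:35 UTC
23·60 + 16 - 315 = 1081 min
1081 = 0·1440 + 1081; 1081 = 18·60 + 1 → 18:01, same day
→ 2022-10-23 18:01 TCA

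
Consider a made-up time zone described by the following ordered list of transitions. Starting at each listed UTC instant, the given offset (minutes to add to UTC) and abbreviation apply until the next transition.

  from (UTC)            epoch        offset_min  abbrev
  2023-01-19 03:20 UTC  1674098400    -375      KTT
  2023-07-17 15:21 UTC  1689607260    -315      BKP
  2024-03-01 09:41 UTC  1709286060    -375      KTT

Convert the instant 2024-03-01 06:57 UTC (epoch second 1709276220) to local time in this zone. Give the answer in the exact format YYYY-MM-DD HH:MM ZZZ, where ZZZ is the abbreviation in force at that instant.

2024-03-01 01:42 BKP

Query: 2024-03-01 06:57 UTC
Rule 2/3 (BKP, -05:15): 2023-07-17 15:21 UTC ≤ query < 2024-03-01 09:41 UTC
6·60 + 57 - 315 = 102 min
102 = 0·1440 + 102; 102 = 1·60 + 42 → 01:42, same day
→ 2024-03-01 01:42 BKP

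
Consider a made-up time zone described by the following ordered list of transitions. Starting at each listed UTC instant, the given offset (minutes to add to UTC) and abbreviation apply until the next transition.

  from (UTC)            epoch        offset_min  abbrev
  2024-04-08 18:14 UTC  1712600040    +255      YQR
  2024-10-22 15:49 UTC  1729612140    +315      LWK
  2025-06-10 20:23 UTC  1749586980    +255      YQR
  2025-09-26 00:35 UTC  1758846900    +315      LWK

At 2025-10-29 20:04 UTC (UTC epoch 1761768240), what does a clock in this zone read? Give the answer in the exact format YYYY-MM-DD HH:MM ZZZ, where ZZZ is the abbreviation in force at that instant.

Query: 2025-10-29 20:04 UTC
Rule 4/4 (LWK, +05:15): 2025-09-26 00:35 UTC ≤ query < +∞
20·60 + 4 + 315 = 1519 min
1519 = 1·1440 + 79; 79 = 1·60 + 19 → 01:19, 2025-10-29 + 1 day = 2025-10-30
→ 2025-10-30 01:19 LWK

2025-10-30 01:19 LWK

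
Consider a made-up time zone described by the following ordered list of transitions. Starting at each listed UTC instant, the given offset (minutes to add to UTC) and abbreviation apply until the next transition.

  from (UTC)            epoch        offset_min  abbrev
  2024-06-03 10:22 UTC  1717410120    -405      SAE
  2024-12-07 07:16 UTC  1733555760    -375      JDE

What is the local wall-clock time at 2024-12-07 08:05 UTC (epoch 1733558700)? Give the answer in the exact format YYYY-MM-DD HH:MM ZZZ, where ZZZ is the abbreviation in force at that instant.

2024-12-07 01:50 JDE

Query: 2024-12-07 08:05 UTC
Rule 2/2 (JDE, -06:15): 2024-12-07 07:16 UTC ≤ query < +∞
8·60 + 5 - 375 = 110 min
110 = 0·1440 + 110; 110 = 1·60 + 50 → 01:50, same day
→ 2024-12-07 01:50 JDE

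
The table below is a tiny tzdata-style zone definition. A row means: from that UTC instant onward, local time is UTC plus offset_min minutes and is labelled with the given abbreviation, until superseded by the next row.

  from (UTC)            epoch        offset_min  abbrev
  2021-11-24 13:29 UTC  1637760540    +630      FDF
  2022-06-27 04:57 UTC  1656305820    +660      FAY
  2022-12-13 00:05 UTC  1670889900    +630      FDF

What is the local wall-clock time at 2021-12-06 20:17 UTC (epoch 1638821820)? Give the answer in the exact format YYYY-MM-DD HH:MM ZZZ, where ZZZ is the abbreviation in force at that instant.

2021-12-07 06:47 FDF

Query: 2021-12-06 20:17 UTC
Rule 1/3 (FDF, +10:30): 2021-11-24 13:29 UTC ≤ query < 2022-06-27 04:57 UTC
20·60 + 17 + 630 = 1847 min
1847 = 1·1440 + 407; 407 = 6·60 + 47 → 06:47, 2021-12-06 + 1 day = 2021-12-07
→ 2021-12-07 06:47 FDF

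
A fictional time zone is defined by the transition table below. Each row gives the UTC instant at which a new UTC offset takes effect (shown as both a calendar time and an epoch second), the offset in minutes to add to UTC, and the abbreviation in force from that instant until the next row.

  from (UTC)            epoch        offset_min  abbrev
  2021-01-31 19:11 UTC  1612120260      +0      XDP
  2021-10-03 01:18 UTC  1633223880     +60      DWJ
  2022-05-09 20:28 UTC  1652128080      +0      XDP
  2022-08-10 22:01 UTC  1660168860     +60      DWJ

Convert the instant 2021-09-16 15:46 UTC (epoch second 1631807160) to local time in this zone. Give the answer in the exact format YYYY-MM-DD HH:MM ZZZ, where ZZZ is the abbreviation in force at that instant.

Query: 2021-09-16 15:46 UTC
Rule 1/4 (XDP, +00:00): 2021-01-31 19:11 UTC ≤ query < 2021-10-03 01:18 UTC
15·60 + 46 + 0 = 946 min
946 = 0·1440 + 946; 946 = 15·60 + 46 → 15:46, same day
→ 2021-09-16 15:46 XDP

2021-09-16 15:46 XDP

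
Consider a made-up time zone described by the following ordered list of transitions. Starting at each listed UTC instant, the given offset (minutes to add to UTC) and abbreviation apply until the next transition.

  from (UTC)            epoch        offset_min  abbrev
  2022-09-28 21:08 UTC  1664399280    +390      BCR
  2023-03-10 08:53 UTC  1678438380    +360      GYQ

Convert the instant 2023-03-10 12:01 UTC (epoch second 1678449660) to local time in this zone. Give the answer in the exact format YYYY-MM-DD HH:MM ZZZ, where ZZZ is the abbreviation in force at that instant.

2023-03-10 18:01 GYQ

Query: 2023-03-10 12:01 UTC
Rule 2/2 (GYQ, +06:00): 2023-03-10 08:53 UTC ≤ query < +∞
12·60 + 1 + 360 = 1081 min
1081 = 0·1440 + 1081; 1081 = 18·60 + 1 → 18:01, same day
→ 2023-03-10 18:01 GYQ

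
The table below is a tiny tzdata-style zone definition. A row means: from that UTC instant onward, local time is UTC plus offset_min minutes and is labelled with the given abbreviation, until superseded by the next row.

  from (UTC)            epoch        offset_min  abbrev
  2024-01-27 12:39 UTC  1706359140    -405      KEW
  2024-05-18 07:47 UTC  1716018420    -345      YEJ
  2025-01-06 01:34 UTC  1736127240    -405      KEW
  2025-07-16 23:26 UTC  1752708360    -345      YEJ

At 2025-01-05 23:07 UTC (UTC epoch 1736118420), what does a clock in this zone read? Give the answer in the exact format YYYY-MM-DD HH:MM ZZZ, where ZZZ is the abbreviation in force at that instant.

Query: 2025-01-05 23:07 UTC
Rule 2/4 (YEJ, -05:45): 2024-05-18 07:47 UTC ≤ query < 2025-01-06 01:34 UTC
23·60 + 7 - 345 = 1042 min
1042 = 0·1440 + 1042; 1042 = 17·60 + 22 → 17:22, same day
→ 2025-01-05 17:22 YEJ

2025-01-05 17:22 YEJ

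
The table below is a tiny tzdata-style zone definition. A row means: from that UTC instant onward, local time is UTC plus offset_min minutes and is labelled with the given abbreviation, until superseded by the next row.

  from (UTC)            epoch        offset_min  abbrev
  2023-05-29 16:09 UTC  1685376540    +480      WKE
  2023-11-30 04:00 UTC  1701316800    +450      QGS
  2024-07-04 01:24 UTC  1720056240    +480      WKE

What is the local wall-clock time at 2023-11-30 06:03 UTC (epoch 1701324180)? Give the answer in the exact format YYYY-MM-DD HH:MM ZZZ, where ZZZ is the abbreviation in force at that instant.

Query: 2023-11-30 06:03 UTC
Rule 2/3 (QGS, +07:30): 2023-11-30 04:00 UTC ≤ query < 2024-07-04 01:24 UTC
6·60 + 3 + 450 = 813 min
813 = 0·1440 + 813; 813 = 13·60 + 33 → 13:33, same day
→ 2023-11-30 13:33 QGS

2023-11-30 13:33 QGS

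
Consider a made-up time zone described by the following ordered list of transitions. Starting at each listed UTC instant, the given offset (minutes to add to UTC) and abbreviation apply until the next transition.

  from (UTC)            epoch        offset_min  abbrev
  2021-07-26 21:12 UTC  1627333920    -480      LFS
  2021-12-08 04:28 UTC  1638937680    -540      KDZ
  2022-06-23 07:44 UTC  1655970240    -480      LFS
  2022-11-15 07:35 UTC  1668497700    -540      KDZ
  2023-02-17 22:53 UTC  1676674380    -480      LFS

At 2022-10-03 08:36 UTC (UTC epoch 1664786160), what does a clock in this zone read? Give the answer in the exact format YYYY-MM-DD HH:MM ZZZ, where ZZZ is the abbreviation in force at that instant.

2022-10-03 00:36 LFS

Query: 2022-10-03 08:36 UTC
Rule 3/5 (LFS, -08:00): 2022-06-23 07:44 UTC ≤ query < 2022-11-15 07:35 UTC
8·60 + 36 - 480 = 36 min
36 = 0·1440 + 36; 36 = 0·60 + 36 → 00:36, same day
→ 2022-10-03 00:36 LFS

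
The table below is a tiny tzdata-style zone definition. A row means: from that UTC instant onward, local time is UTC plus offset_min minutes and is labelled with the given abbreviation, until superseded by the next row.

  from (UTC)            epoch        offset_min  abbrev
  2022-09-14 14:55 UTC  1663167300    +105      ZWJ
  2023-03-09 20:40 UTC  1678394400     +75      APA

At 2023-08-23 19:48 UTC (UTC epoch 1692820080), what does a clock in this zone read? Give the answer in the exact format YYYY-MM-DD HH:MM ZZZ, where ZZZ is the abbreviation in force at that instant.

2023-08-23 21:03 APA

Query: 2023-08-23 19:48 UTC
Rule 2/2 (APA, +01:15): 2023-03-09 20:40 UTC ≤ query < +∞
19·60 + 48 + 75 = 1263 min
1263 = 0·1440 + 1263; 1263 = 21·60 + 3 → 21:03, same day
→ 2023-08-23 21:03 APA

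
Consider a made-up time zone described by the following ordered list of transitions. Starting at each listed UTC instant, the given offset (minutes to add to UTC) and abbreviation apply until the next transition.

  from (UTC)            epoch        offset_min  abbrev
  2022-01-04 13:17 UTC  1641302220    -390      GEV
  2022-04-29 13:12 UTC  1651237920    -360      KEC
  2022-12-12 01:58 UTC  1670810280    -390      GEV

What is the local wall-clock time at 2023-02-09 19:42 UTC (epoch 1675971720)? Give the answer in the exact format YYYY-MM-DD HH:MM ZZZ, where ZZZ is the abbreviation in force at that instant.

Query: 2023-02-09 19:42 UTC
Rule 3/3 (GEV, -06:30): 2022-12-12 01:58 UTC ≤ query < +∞
19·60 + 42 - 390 = 792 min
792 = 0·1440 + 792; 792 = 13·60 + 12 → 13:12, same day
→ 2023-02-09 13:12 GEV

2023-02-09 13:12 GEV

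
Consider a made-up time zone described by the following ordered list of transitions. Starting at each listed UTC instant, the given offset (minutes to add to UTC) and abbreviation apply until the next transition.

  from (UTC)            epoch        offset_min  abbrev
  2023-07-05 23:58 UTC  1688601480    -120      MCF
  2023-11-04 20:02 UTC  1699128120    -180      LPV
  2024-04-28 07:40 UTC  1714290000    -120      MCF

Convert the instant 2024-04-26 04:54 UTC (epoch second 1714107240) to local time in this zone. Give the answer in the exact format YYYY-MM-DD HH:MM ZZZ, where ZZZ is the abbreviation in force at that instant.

Query: 2024-04-26 04:54 UTC
Rule 2/3 (LPV, -03:00): 2023-11-04 20:02 UTC ≤ query < 2024-04-28 07:40 UTC
4·60 + 54 - 180 = 114 min
114 = 0·1440 + 114; 114 = 1·60 + 54 → 01:54, same day
→ 2024-04-26 01:54 LPV

2024-04-26 01:54 LPV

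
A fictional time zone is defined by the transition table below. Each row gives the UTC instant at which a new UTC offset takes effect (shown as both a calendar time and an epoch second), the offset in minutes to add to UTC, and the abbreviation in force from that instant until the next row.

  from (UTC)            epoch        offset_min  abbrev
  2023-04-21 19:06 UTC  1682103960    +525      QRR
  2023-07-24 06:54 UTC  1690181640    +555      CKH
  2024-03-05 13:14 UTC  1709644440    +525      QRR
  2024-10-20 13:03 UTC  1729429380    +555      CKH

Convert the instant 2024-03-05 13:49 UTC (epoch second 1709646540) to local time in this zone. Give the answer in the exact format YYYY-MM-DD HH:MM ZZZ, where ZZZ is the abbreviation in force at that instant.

2024-03-05 22:34 QRR

Query: 2024-03-05 13:49 UTC
Rule 3/4 (QRR, +08:45): 2024-03-05 13:14 UTC ≤ query < 2024-10-20 13:03 UTC
13·60 + 49 + 525 = 1354 min
1354 = 0·1440 + 1354; 1354 = 22·60 + 34 → 22:34, same day
→ 2024-03-05 22:34 QRR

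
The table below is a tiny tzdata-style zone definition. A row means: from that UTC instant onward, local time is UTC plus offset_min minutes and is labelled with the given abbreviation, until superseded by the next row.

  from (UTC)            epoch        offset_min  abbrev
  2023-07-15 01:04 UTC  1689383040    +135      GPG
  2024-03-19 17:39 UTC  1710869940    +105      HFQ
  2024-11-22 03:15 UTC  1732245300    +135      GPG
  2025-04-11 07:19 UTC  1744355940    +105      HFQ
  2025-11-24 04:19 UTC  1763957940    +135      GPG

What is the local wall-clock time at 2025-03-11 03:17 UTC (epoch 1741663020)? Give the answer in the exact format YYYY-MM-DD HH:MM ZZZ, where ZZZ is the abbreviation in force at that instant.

2025-03-11 05:32 GPG

Query: 2025-03-11 03:17 UTC
Rule 3/5 (GPG, +02:15): 2024-11-22 03:15 UTC ≤ query < 2025-04-11 07:19 UTC
3·60 + 17 + 135 = 332 min
332 = 0·1440 + 332; 332 = 5·60 + 32 → 05:32, same day
→ 2025-03-11 05:32 GPG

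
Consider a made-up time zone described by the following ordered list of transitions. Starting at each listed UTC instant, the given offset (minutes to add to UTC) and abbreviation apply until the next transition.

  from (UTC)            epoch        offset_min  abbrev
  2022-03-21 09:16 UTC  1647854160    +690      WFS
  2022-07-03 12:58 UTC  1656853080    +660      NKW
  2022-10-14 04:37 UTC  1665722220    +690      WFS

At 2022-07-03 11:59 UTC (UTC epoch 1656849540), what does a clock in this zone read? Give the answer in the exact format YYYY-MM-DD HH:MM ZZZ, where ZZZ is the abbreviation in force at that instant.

Query: 2022-07-03 11:59 UTC
Rule 1/3 (WFS, +11:30): 2022-03-21 09:16 UTC ≤ query < 2022-07-03 12:58 UTC
11·60 + 59 + 690 = 1409 min
1409 = 0·1440 + 1409; 1409 = 23·60 + 29 → 23:29, same day
→ 2022-07-03 23:29 WFS

2022-07-03 23:29 WFS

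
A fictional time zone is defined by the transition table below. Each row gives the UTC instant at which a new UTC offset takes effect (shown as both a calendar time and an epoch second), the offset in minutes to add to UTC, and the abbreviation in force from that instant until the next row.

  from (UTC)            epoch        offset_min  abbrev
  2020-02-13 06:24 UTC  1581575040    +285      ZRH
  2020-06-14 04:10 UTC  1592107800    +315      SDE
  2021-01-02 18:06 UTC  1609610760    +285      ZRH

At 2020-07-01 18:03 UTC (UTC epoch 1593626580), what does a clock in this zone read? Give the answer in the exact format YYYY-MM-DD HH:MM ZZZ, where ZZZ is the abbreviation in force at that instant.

Query: 2020-07-01 18:03 UTC
Rule 2/3 (SDE, +05:15): 2020-06-14 04:10 UTC ≤ query < 2021-01-02 18:06 UTC
18·60 + 3 + 315 = 1398 min
1398 = 0·1440 + 1398; 1398 = 23·60 + 18 → 23:18, same day
→ 2020-07-01 23:18 SDE

2020-07-01 23:18 SDE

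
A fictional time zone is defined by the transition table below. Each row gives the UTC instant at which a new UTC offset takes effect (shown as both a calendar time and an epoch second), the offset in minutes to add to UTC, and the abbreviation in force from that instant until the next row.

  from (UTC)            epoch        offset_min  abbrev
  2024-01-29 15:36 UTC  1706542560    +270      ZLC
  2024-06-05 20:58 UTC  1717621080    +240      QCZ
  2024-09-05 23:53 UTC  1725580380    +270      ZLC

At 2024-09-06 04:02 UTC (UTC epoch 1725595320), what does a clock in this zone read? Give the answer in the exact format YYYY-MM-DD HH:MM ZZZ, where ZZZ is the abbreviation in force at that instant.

2024-09-06 08:32 ZLC

Query: 2024-09-06 04:02 UTC
Rule 3/3 (ZLC, +04:30): 2024-09-05 23:53 UTC ≤ query < +∞
4·60 + 2 + 270 = 512 min
512 = 0·1440 + 512; 512 = 8·60 + 32 → 08:32, same day
→ 2024-09-06 08:32 ZLC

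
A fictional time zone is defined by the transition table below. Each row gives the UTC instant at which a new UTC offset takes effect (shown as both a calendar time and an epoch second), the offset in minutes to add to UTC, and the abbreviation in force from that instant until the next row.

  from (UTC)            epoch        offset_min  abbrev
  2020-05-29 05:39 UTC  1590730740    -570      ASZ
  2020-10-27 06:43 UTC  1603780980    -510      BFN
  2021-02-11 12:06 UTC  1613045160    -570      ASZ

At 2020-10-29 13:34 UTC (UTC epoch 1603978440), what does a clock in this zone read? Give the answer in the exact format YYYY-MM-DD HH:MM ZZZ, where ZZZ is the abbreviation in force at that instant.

2020-10-29 05:04 BFN

Query: 2020-10-29 13:34 UTC
Rule 2/3 (BFN, -08:30): 2020-10-27 06:43 UTC ≤ query < 2021-02-11 12:06 UTC
13·60 + 34 - 510 = 304 min
304 = 0·1440 + 304; 304 = 5·60 + 4 → 05:04, same day
→ 2020-10-29 05:04 BFN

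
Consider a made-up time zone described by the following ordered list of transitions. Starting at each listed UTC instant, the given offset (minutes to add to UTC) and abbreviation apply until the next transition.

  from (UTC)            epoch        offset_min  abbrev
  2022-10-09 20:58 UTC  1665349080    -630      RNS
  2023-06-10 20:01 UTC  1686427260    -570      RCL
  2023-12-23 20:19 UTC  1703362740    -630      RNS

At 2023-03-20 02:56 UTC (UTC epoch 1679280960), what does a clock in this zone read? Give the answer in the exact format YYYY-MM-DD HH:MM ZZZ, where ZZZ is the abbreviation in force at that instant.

2023-03-19 16:26 RNS

Query: 2023-03-20 02:56 UTC
Rule 1/3 (RNS, -10:30): 2022-10-09 20:58 UTC ≤ query < 2023-06-10 20:01 UTC
2·60 + 56 - 630 = -454 min
-454 = -1·1440 + 986; 986 = 16·60 + 26 → 16:26, 2023-03-20 - 1 day = 2023-03-19
→ 2023-03-19 16:26 RNS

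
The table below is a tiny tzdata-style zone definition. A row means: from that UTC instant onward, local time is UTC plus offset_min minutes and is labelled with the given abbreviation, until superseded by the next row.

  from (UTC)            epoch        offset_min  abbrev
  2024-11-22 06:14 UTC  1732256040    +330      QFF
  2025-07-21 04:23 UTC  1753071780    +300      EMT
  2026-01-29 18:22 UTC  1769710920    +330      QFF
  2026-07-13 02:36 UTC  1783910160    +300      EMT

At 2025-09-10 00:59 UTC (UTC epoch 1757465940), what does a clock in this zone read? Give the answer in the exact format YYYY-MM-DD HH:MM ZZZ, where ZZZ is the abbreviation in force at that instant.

Query: 2025-09-10 00:59 UTC
Rule 2/4 (EMT, +05:00): 2025-07-21 04:23 UTC ≤ query < 2026-01-29 18:22 UTC
0·60 + 59 + 300 = 359 min
359 = 0·1440 + 359; 359 = 5·60 + 59 → 05:59, same day
→ 2025-09-10 05:59 EMT

2025-09-10 05:59 EMT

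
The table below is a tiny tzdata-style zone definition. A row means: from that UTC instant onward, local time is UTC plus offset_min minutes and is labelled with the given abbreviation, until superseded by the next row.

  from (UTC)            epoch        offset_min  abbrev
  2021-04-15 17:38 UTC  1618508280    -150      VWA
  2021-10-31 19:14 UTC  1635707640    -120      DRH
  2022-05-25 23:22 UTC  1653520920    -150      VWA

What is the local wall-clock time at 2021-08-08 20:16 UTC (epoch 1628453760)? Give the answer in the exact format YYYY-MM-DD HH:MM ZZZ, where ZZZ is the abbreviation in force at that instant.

2021-08-08 17:46 VWA

Query: 2021-08-08 20:16 UTC
Rule 1/3 (VWA, -02:30): 2021-04-15 17:38 UTC ≤ query < 2021-10-31 19:14 UTC
20·60 + 16 - 150 = 1066 min
1066 = 0·1440 + 1066; 1066 = 17·60 + 46 → 17:46, same day
→ 2021-08-08 17:46 VWA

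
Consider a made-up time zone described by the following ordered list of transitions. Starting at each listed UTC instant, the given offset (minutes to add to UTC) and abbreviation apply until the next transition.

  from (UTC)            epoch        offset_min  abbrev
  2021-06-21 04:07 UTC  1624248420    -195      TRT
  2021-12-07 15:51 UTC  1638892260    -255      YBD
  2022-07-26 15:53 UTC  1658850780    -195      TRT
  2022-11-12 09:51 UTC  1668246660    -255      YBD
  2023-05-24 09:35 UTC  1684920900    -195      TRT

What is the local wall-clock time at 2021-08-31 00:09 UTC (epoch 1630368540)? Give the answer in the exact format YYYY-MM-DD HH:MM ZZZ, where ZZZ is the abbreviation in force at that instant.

Query: 2021-08-31 00:09 UTC
Rule 1/5 (TRT, -03:15): 2021-06-21 04:07 UTC ≤ query < 2021-12-07 15:51 UTC
0·60 + 9 - 195 = -186 min
-186 = -1·1440 + 1254; 1254 = 20·60 + 54 → 20:54, 2021-08-31 - 1 day = 2021-08-30
→ 2021-08-30 20:54 TRT

2021-08-30 20:54 TRT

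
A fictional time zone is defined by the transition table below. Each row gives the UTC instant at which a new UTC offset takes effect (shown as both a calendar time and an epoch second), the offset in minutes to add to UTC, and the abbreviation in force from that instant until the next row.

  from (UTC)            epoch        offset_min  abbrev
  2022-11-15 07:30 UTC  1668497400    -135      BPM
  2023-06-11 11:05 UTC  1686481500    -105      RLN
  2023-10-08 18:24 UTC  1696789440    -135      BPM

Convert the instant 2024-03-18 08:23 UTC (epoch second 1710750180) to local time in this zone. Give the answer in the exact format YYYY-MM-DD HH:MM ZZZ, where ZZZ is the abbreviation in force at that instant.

2024-03-18 06:08 BPM

Query: 2024-03-18 08:23 UTC
Rule 3/3 (BPM, -02:15): 2023-10-08 18:24 UTC ≤ query < +∞
8·60 + 23 - 135 = 368 min
368 = 0·1440 + 368; 368 = 6·60 + 8 → 06:08, same day
→ 2024-03-18 06:08 BPM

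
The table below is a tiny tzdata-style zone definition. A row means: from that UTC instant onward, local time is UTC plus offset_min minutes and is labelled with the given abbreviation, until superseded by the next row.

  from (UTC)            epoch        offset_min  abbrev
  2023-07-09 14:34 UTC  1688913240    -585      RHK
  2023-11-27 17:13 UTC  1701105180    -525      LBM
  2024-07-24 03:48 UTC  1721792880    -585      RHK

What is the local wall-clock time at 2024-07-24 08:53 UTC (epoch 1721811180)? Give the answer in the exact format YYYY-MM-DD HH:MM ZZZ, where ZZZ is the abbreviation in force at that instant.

Query: 2024-07-24 08:53 UTC
Rule 3/3 (RHK, -09:45): 2024-07-24 03:48 UTC ≤ query < +∞
8·60 + 53 - 585 = -52 min
-52 = -1·1440 + 1388; 1388 = 23·60 + 8 → 23:08, 2024-07-24 - 1 day = 2024-07-23
→ 2024-07-23 23:08 RHK

2024-07-23 23:08 RHK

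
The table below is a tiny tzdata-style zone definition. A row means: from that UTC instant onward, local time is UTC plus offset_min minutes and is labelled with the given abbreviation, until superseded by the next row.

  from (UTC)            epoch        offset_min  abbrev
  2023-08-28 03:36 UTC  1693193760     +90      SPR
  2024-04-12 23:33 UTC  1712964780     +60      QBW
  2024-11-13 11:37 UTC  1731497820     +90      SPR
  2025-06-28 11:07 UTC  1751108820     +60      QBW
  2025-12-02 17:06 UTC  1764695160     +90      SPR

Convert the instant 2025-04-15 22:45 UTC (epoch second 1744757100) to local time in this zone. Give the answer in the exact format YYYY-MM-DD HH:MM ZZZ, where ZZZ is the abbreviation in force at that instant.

Query: 2025-04-15 22:45 UTC
Rule 3/5 (SPR, +01:30): 2024-11-13 11:37 UTC ≤ query < 2025-06-28 11:07 UTC
22·60 + 45 + 90 = 1455 min
1455 = 1·1440 + 15; 15 = 0·60 + 15 → 00:15, 2025-04-15 + 1 day = 2025-04-16
→ 2025-04-16 00:15 SPR

2025-04-16 00:15 SPR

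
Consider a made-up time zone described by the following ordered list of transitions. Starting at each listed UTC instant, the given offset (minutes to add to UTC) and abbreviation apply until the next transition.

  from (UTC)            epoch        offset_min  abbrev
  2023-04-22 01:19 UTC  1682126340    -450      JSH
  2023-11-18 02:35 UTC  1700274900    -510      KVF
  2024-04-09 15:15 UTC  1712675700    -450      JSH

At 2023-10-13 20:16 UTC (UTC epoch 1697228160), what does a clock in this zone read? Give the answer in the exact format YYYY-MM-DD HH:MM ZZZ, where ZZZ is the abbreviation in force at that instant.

2023-10-13 12:46 JSH

Query: 2023-10-13 20:16 UTC
Rule 1/3 (JSH, -07:30): 2023-04-22 01:19 UTC ≤ query < 2023-11-18 02:35 UTC
20·60 + 16 - 450 = 766 min
766 = 0·1440 + 766; 766 = 12·60 + 46 → 12:46, same day
→ 2023-10-13 12:46 JSH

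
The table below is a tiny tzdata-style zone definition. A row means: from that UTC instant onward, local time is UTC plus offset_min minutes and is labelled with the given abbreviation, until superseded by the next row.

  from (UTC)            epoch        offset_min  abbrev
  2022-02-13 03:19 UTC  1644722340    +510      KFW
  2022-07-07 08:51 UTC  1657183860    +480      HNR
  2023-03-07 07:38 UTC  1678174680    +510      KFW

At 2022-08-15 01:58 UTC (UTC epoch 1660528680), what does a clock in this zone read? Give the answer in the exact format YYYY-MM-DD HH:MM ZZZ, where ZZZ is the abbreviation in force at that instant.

Query: 2022-08-15 01:58 UTC
Rule 2/3 (HNR, +08:00): 2022-07-07 08:51 UTC ≤ query < 2023-03-07 07:38 UTC
1·60 + 58 + 480 = 598 min
598 = 0·1440 + 598; 598 = 9·60 + 58 → 09:58, same day
→ 2022-08-15 09:58 HNR

2022-08-15 09:58 HNR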